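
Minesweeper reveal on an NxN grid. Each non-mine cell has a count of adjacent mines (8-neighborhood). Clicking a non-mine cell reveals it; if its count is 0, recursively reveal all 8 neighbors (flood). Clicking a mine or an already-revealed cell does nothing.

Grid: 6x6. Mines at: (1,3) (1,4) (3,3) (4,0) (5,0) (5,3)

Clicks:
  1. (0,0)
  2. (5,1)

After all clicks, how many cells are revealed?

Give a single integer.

Click 1 (0,0) count=0: revealed 12 new [(0,0) (0,1) (0,2) (1,0) (1,1) (1,2) (2,0) (2,1) (2,2) (3,0) (3,1) (3,2)] -> total=12
Click 2 (5,1) count=2: revealed 1 new [(5,1)] -> total=13

Answer: 13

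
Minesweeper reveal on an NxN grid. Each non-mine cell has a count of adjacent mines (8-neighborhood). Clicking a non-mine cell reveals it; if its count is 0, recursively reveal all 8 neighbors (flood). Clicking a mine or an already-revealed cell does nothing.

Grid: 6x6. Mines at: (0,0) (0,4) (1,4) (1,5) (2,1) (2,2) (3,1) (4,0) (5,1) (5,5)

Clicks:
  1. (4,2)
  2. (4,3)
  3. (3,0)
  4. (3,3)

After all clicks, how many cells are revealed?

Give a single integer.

Click 1 (4,2) count=2: revealed 1 new [(4,2)] -> total=1
Click 2 (4,3) count=0: revealed 13 new [(2,3) (2,4) (2,5) (3,2) (3,3) (3,4) (3,5) (4,3) (4,4) (4,5) (5,2) (5,3) (5,4)] -> total=14
Click 3 (3,0) count=3: revealed 1 new [(3,0)] -> total=15
Click 4 (3,3) count=1: revealed 0 new [(none)] -> total=15

Answer: 15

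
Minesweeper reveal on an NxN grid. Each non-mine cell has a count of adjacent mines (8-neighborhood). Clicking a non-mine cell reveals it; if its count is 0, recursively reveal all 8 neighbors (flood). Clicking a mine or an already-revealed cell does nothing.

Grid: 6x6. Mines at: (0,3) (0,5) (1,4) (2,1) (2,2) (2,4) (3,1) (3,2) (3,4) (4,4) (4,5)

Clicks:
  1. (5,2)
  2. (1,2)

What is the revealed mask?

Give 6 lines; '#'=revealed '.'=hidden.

Answer: ......
..#...
......
......
####..
####..

Derivation:
Click 1 (5,2) count=0: revealed 8 new [(4,0) (4,1) (4,2) (4,3) (5,0) (5,1) (5,2) (5,3)] -> total=8
Click 2 (1,2) count=3: revealed 1 new [(1,2)] -> total=9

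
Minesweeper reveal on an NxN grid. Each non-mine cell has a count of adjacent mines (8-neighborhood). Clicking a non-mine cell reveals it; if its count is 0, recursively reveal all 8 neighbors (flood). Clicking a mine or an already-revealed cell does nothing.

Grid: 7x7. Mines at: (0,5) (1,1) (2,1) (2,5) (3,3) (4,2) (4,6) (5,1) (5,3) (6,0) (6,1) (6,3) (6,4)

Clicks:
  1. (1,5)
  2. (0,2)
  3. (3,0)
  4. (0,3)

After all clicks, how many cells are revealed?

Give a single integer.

Answer: 11

Derivation:
Click 1 (1,5) count=2: revealed 1 new [(1,5)] -> total=1
Click 2 (0,2) count=1: revealed 1 new [(0,2)] -> total=2
Click 3 (3,0) count=1: revealed 1 new [(3,0)] -> total=3
Click 4 (0,3) count=0: revealed 8 new [(0,3) (0,4) (1,2) (1,3) (1,4) (2,2) (2,3) (2,4)] -> total=11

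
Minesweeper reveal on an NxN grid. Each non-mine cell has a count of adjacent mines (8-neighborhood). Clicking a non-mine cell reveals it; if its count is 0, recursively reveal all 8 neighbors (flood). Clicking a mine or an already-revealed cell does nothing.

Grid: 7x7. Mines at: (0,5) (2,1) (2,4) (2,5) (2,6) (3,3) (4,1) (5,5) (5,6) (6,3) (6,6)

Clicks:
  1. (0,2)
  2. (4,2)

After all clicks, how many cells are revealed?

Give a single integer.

Answer: 11

Derivation:
Click 1 (0,2) count=0: revealed 10 new [(0,0) (0,1) (0,2) (0,3) (0,4) (1,0) (1,1) (1,2) (1,3) (1,4)] -> total=10
Click 2 (4,2) count=2: revealed 1 new [(4,2)] -> total=11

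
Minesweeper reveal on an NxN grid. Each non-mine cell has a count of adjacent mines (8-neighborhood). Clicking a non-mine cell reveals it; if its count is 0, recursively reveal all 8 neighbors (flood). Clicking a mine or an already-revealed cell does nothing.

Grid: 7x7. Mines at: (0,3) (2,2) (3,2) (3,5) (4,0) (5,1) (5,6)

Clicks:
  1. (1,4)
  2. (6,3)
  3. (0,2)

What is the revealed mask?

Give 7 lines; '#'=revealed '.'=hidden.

Answer: ..#....
....#..
.......
.......
..####.
..####.
..####.

Derivation:
Click 1 (1,4) count=1: revealed 1 new [(1,4)] -> total=1
Click 2 (6,3) count=0: revealed 12 new [(4,2) (4,3) (4,4) (4,5) (5,2) (5,3) (5,4) (5,5) (6,2) (6,3) (6,4) (6,5)] -> total=13
Click 3 (0,2) count=1: revealed 1 new [(0,2)] -> total=14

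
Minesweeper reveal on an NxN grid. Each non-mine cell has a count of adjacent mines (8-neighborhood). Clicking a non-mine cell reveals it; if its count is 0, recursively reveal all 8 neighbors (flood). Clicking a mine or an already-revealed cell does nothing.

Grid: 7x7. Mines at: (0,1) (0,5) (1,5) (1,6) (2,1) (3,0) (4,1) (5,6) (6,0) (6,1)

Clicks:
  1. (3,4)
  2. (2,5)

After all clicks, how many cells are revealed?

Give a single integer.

Click 1 (3,4) count=0: revealed 29 new [(0,2) (0,3) (0,4) (1,2) (1,3) (1,4) (2,2) (2,3) (2,4) (2,5) (2,6) (3,2) (3,3) (3,4) (3,5) (3,6) (4,2) (4,3) (4,4) (4,5) (4,6) (5,2) (5,3) (5,4) (5,5) (6,2) (6,3) (6,4) (6,5)] -> total=29
Click 2 (2,5) count=2: revealed 0 new [(none)] -> total=29

Answer: 29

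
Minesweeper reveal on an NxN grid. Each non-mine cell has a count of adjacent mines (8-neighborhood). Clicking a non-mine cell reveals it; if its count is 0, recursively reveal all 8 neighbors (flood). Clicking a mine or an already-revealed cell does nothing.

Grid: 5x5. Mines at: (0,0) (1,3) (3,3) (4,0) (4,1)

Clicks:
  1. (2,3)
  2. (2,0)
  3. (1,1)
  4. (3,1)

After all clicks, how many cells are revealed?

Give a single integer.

Answer: 10

Derivation:
Click 1 (2,3) count=2: revealed 1 new [(2,3)] -> total=1
Click 2 (2,0) count=0: revealed 9 new [(1,0) (1,1) (1,2) (2,0) (2,1) (2,2) (3,0) (3,1) (3,2)] -> total=10
Click 3 (1,1) count=1: revealed 0 new [(none)] -> total=10
Click 4 (3,1) count=2: revealed 0 new [(none)] -> total=10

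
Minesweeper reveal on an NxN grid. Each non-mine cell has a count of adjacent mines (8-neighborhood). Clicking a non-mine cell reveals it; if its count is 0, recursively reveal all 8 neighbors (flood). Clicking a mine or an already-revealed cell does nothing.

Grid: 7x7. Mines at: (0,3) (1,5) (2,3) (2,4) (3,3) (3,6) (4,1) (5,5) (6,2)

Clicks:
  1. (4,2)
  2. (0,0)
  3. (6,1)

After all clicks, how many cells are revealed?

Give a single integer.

Answer: 14

Derivation:
Click 1 (4,2) count=2: revealed 1 new [(4,2)] -> total=1
Click 2 (0,0) count=0: revealed 12 new [(0,0) (0,1) (0,2) (1,0) (1,1) (1,2) (2,0) (2,1) (2,2) (3,0) (3,1) (3,2)] -> total=13
Click 3 (6,1) count=1: revealed 1 new [(6,1)] -> total=14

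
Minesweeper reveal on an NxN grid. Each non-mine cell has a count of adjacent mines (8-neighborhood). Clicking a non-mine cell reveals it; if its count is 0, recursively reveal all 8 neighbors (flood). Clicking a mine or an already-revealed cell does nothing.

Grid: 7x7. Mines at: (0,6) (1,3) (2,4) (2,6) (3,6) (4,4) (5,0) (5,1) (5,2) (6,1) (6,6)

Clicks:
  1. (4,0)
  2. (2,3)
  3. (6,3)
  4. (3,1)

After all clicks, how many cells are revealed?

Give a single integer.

Click 1 (4,0) count=2: revealed 1 new [(4,0)] -> total=1
Click 2 (2,3) count=2: revealed 1 new [(2,3)] -> total=2
Click 3 (6,3) count=1: revealed 1 new [(6,3)] -> total=3
Click 4 (3,1) count=0: revealed 16 new [(0,0) (0,1) (0,2) (1,0) (1,1) (1,2) (2,0) (2,1) (2,2) (3,0) (3,1) (3,2) (3,3) (4,1) (4,2) (4,3)] -> total=19

Answer: 19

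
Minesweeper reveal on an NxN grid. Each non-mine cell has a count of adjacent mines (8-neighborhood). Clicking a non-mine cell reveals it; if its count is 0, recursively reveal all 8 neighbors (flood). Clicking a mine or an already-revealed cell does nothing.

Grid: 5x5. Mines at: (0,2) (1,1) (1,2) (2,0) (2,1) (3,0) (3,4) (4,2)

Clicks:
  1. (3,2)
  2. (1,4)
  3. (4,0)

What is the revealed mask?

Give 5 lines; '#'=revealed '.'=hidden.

Click 1 (3,2) count=2: revealed 1 new [(3,2)] -> total=1
Click 2 (1,4) count=0: revealed 6 new [(0,3) (0,4) (1,3) (1,4) (2,3) (2,4)] -> total=7
Click 3 (4,0) count=1: revealed 1 new [(4,0)] -> total=8

Answer: ...##
...##
...##
..#..
#....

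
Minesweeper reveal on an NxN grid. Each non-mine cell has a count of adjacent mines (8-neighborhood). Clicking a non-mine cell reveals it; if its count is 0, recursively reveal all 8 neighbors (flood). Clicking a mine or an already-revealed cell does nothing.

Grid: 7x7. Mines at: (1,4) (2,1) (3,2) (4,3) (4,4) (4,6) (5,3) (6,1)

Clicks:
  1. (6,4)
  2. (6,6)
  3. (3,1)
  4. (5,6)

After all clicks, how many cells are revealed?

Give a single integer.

Answer: 7

Derivation:
Click 1 (6,4) count=1: revealed 1 new [(6,4)] -> total=1
Click 2 (6,6) count=0: revealed 5 new [(5,4) (5,5) (5,6) (6,5) (6,6)] -> total=6
Click 3 (3,1) count=2: revealed 1 new [(3,1)] -> total=7
Click 4 (5,6) count=1: revealed 0 new [(none)] -> total=7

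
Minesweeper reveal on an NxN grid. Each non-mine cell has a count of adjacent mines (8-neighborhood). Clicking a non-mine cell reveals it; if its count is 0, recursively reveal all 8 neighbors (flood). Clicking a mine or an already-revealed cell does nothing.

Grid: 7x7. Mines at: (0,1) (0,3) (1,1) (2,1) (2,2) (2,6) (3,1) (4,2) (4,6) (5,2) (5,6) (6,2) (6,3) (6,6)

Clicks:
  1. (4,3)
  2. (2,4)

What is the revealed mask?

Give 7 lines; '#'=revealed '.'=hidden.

Answer: .......
...###.
...###.
...###.
...###.
...###.
.......

Derivation:
Click 1 (4,3) count=2: revealed 1 new [(4,3)] -> total=1
Click 2 (2,4) count=0: revealed 14 new [(1,3) (1,4) (1,5) (2,3) (2,4) (2,5) (3,3) (3,4) (3,5) (4,4) (4,5) (5,3) (5,4) (5,5)] -> total=15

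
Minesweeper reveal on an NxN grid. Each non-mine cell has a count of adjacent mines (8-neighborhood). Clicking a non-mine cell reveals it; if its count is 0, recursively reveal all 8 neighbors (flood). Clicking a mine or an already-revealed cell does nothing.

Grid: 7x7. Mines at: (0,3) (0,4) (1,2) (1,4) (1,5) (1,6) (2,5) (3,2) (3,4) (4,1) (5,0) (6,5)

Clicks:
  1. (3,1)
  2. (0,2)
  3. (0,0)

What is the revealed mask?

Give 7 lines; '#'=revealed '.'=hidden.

Answer: ###....
##.....
##.....
##.....
.......
.......
.......

Derivation:
Click 1 (3,1) count=2: revealed 1 new [(3,1)] -> total=1
Click 2 (0,2) count=2: revealed 1 new [(0,2)] -> total=2
Click 3 (0,0) count=0: revealed 7 new [(0,0) (0,1) (1,0) (1,1) (2,0) (2,1) (3,0)] -> total=9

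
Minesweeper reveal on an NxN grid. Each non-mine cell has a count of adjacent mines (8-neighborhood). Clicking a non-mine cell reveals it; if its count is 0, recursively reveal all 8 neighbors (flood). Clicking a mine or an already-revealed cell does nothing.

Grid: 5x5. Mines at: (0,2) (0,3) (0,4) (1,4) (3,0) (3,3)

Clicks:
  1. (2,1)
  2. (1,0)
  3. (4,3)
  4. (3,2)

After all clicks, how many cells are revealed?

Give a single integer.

Answer: 8

Derivation:
Click 1 (2,1) count=1: revealed 1 new [(2,1)] -> total=1
Click 2 (1,0) count=0: revealed 5 new [(0,0) (0,1) (1,0) (1,1) (2,0)] -> total=6
Click 3 (4,3) count=1: revealed 1 new [(4,3)] -> total=7
Click 4 (3,2) count=1: revealed 1 new [(3,2)] -> total=8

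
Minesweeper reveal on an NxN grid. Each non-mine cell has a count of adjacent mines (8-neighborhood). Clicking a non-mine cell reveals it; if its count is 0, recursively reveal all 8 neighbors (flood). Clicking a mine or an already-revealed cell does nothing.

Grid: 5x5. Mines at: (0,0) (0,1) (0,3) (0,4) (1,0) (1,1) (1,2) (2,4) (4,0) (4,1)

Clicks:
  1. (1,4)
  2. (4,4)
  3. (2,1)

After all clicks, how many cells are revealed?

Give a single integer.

Answer: 8

Derivation:
Click 1 (1,4) count=3: revealed 1 new [(1,4)] -> total=1
Click 2 (4,4) count=0: revealed 6 new [(3,2) (3,3) (3,4) (4,2) (4,3) (4,4)] -> total=7
Click 3 (2,1) count=3: revealed 1 new [(2,1)] -> total=8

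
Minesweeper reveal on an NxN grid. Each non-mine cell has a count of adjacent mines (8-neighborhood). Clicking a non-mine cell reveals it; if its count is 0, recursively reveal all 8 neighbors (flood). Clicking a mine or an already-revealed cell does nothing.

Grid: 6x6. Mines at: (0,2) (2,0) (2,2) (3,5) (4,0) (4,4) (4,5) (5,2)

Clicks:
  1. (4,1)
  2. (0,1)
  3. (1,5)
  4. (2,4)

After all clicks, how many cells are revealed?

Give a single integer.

Answer: 11

Derivation:
Click 1 (4,1) count=2: revealed 1 new [(4,1)] -> total=1
Click 2 (0,1) count=1: revealed 1 new [(0,1)] -> total=2
Click 3 (1,5) count=0: revealed 9 new [(0,3) (0,4) (0,5) (1,3) (1,4) (1,5) (2,3) (2,4) (2,5)] -> total=11
Click 4 (2,4) count=1: revealed 0 new [(none)] -> total=11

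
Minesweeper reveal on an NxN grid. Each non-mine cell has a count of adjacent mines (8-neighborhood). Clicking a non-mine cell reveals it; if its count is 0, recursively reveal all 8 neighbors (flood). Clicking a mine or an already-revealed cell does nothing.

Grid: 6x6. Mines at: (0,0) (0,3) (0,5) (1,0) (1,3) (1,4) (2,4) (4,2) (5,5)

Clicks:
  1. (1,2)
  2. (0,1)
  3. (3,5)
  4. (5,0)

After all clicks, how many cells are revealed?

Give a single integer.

Click 1 (1,2) count=2: revealed 1 new [(1,2)] -> total=1
Click 2 (0,1) count=2: revealed 1 new [(0,1)] -> total=2
Click 3 (3,5) count=1: revealed 1 new [(3,5)] -> total=3
Click 4 (5,0) count=0: revealed 8 new [(2,0) (2,1) (3,0) (3,1) (4,0) (4,1) (5,0) (5,1)] -> total=11

Answer: 11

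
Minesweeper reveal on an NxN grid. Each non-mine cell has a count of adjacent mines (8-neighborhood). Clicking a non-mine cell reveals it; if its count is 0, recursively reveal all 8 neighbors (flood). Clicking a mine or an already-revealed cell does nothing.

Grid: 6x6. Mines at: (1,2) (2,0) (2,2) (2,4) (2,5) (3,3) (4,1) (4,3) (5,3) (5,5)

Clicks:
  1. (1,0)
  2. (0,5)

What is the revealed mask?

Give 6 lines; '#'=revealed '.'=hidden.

Answer: ...###
#..###
......
......
......
......

Derivation:
Click 1 (1,0) count=1: revealed 1 new [(1,0)] -> total=1
Click 2 (0,5) count=0: revealed 6 new [(0,3) (0,4) (0,5) (1,3) (1,4) (1,5)] -> total=7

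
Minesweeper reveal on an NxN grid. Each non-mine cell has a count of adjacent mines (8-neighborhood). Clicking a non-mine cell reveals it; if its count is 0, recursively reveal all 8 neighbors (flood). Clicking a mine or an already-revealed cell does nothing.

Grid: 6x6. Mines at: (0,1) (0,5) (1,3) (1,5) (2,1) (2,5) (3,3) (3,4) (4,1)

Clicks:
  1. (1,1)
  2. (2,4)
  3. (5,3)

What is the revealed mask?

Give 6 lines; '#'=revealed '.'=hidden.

Answer: ......
.#....
....#.
......
..####
..####

Derivation:
Click 1 (1,1) count=2: revealed 1 new [(1,1)] -> total=1
Click 2 (2,4) count=5: revealed 1 new [(2,4)] -> total=2
Click 3 (5,3) count=0: revealed 8 new [(4,2) (4,3) (4,4) (4,5) (5,2) (5,3) (5,4) (5,5)] -> total=10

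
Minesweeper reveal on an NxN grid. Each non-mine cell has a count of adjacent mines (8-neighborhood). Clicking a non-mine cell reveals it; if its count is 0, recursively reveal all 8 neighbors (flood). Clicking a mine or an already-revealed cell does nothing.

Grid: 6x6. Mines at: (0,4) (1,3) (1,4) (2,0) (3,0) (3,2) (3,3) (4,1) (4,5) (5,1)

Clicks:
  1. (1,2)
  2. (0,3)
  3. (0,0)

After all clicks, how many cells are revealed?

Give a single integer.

Click 1 (1,2) count=1: revealed 1 new [(1,2)] -> total=1
Click 2 (0,3) count=3: revealed 1 new [(0,3)] -> total=2
Click 3 (0,0) count=0: revealed 5 new [(0,0) (0,1) (0,2) (1,0) (1,1)] -> total=7

Answer: 7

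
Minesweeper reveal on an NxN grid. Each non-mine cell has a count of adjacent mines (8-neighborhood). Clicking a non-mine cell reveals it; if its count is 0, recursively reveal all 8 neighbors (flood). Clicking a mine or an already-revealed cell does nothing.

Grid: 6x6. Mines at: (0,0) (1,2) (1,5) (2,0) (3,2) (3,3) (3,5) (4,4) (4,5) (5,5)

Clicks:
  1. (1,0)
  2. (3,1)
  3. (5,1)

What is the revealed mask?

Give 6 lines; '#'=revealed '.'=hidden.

Click 1 (1,0) count=2: revealed 1 new [(1,0)] -> total=1
Click 2 (3,1) count=2: revealed 1 new [(3,1)] -> total=2
Click 3 (5,1) count=0: revealed 9 new [(3,0) (4,0) (4,1) (4,2) (4,3) (5,0) (5,1) (5,2) (5,3)] -> total=11

Answer: ......
#.....
......
##....
####..
####..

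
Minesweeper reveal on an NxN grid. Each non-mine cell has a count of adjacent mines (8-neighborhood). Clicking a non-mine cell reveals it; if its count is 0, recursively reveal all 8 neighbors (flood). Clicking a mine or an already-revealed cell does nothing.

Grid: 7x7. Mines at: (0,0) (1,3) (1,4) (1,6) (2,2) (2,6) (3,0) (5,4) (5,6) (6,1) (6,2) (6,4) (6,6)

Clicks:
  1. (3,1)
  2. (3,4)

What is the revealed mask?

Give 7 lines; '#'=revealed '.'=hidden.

Answer: .......
.......
...###.
.#.###.
...###.
.......
.......

Derivation:
Click 1 (3,1) count=2: revealed 1 new [(3,1)] -> total=1
Click 2 (3,4) count=0: revealed 9 new [(2,3) (2,4) (2,5) (3,3) (3,4) (3,5) (4,3) (4,4) (4,5)] -> total=10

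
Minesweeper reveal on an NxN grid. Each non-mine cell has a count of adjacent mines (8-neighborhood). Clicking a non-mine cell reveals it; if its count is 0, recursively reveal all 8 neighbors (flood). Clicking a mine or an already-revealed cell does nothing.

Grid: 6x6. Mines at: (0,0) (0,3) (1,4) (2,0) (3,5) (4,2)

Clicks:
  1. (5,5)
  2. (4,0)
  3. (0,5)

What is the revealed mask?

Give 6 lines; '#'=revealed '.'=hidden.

Answer: .....#
......
......
##....
##.###
##.###

Derivation:
Click 1 (5,5) count=0: revealed 6 new [(4,3) (4,4) (4,5) (5,3) (5,4) (5,5)] -> total=6
Click 2 (4,0) count=0: revealed 6 new [(3,0) (3,1) (4,0) (4,1) (5,0) (5,1)] -> total=12
Click 3 (0,5) count=1: revealed 1 new [(0,5)] -> total=13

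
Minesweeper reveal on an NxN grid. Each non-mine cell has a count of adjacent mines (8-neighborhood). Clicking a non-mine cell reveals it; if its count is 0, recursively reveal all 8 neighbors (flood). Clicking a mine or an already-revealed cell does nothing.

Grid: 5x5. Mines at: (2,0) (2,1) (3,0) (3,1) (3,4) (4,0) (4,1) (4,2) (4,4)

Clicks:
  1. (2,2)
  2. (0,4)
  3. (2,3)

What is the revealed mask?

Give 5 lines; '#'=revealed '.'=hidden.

Answer: #####
#####
..###
.....
.....

Derivation:
Click 1 (2,2) count=2: revealed 1 new [(2,2)] -> total=1
Click 2 (0,4) count=0: revealed 12 new [(0,0) (0,1) (0,2) (0,3) (0,4) (1,0) (1,1) (1,2) (1,3) (1,4) (2,3) (2,4)] -> total=13
Click 3 (2,3) count=1: revealed 0 new [(none)] -> total=13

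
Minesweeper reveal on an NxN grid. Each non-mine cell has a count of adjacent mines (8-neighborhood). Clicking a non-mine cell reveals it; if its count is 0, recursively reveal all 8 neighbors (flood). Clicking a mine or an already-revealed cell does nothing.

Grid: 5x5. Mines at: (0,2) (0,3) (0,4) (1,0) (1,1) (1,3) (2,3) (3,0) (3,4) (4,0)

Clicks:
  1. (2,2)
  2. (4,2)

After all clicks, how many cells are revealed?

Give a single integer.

Answer: 7

Derivation:
Click 1 (2,2) count=3: revealed 1 new [(2,2)] -> total=1
Click 2 (4,2) count=0: revealed 6 new [(3,1) (3,2) (3,3) (4,1) (4,2) (4,3)] -> total=7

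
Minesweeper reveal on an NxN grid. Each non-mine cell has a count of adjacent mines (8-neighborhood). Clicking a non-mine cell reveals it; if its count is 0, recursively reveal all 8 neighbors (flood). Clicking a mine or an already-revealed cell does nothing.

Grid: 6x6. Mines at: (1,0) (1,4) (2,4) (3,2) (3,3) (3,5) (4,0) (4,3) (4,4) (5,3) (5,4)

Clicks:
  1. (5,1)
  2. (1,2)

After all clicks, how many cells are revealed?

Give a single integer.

Answer: 10

Derivation:
Click 1 (5,1) count=1: revealed 1 new [(5,1)] -> total=1
Click 2 (1,2) count=0: revealed 9 new [(0,1) (0,2) (0,3) (1,1) (1,2) (1,3) (2,1) (2,2) (2,3)] -> total=10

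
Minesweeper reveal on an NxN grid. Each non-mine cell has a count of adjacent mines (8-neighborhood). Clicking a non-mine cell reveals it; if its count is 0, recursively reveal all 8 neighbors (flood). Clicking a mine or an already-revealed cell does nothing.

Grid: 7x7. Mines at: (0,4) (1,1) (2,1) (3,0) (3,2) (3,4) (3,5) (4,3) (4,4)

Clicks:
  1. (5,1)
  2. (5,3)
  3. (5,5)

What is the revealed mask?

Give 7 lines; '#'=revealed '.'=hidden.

Click 1 (5,1) count=0: revealed 19 new [(4,0) (4,1) (4,2) (4,5) (4,6) (5,0) (5,1) (5,2) (5,3) (5,4) (5,5) (5,6) (6,0) (6,1) (6,2) (6,3) (6,4) (6,5) (6,6)] -> total=19
Click 2 (5,3) count=2: revealed 0 new [(none)] -> total=19
Click 3 (5,5) count=1: revealed 0 new [(none)] -> total=19

Answer: .......
.......
.......
.......
###..##
#######
#######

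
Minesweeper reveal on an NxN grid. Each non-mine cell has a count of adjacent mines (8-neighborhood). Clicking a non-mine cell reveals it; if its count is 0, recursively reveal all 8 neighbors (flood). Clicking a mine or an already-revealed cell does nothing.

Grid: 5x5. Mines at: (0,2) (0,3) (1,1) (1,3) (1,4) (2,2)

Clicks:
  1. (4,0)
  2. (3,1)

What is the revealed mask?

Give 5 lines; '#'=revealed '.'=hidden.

Answer: .....
.....
##.##
#####
#####

Derivation:
Click 1 (4,0) count=0: revealed 14 new [(2,0) (2,1) (2,3) (2,4) (3,0) (3,1) (3,2) (3,3) (3,4) (4,0) (4,1) (4,2) (4,3) (4,4)] -> total=14
Click 2 (3,1) count=1: revealed 0 new [(none)] -> total=14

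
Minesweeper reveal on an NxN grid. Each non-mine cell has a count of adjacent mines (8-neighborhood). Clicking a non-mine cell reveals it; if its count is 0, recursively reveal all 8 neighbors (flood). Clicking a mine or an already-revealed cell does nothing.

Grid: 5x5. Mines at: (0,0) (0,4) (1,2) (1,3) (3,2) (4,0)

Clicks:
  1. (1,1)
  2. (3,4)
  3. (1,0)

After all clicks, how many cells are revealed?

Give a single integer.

Click 1 (1,1) count=2: revealed 1 new [(1,1)] -> total=1
Click 2 (3,4) count=0: revealed 6 new [(2,3) (2,4) (3,3) (3,4) (4,3) (4,4)] -> total=7
Click 3 (1,0) count=1: revealed 1 new [(1,0)] -> total=8

Answer: 8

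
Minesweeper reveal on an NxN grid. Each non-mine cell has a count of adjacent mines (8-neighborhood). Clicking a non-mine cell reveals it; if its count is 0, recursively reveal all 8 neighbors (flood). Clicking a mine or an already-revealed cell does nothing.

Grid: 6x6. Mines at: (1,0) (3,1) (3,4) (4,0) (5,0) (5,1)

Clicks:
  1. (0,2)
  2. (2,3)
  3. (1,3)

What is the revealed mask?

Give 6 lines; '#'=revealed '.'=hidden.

Answer: .#####
.#####
.#####
......
......
......

Derivation:
Click 1 (0,2) count=0: revealed 15 new [(0,1) (0,2) (0,3) (0,4) (0,5) (1,1) (1,2) (1,3) (1,4) (1,5) (2,1) (2,2) (2,3) (2,4) (2,5)] -> total=15
Click 2 (2,3) count=1: revealed 0 new [(none)] -> total=15
Click 3 (1,3) count=0: revealed 0 new [(none)] -> total=15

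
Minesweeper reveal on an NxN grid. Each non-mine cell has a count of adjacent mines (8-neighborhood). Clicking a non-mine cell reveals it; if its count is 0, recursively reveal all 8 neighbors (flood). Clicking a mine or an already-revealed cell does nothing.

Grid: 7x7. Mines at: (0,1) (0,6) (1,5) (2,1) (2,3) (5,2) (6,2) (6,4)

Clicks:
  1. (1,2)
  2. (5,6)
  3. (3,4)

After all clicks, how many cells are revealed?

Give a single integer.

Answer: 18

Derivation:
Click 1 (1,2) count=3: revealed 1 new [(1,2)] -> total=1
Click 2 (5,6) count=0: revealed 17 new [(2,4) (2,5) (2,6) (3,3) (3,4) (3,5) (3,6) (4,3) (4,4) (4,5) (4,6) (5,3) (5,4) (5,5) (5,6) (6,5) (6,6)] -> total=18
Click 3 (3,4) count=1: revealed 0 new [(none)] -> total=18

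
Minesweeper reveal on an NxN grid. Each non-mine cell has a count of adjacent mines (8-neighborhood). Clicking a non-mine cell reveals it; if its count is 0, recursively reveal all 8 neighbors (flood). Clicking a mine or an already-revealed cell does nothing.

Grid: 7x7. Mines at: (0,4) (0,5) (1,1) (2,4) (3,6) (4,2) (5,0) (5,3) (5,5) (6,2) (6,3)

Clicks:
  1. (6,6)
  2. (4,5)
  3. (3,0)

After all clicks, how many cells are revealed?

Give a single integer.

Answer: 8

Derivation:
Click 1 (6,6) count=1: revealed 1 new [(6,6)] -> total=1
Click 2 (4,5) count=2: revealed 1 new [(4,5)] -> total=2
Click 3 (3,0) count=0: revealed 6 new [(2,0) (2,1) (3,0) (3,1) (4,0) (4,1)] -> total=8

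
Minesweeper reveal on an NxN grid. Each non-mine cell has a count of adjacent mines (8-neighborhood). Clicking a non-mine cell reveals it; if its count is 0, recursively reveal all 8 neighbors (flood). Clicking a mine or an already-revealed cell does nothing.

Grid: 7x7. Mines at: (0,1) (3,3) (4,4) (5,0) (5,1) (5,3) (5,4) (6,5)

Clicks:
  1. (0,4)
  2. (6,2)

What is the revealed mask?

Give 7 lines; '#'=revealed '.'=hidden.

Click 1 (0,4) count=0: revealed 22 new [(0,2) (0,3) (0,4) (0,5) (0,6) (1,2) (1,3) (1,4) (1,5) (1,6) (2,2) (2,3) (2,4) (2,5) (2,6) (3,4) (3,5) (3,6) (4,5) (4,6) (5,5) (5,6)] -> total=22
Click 2 (6,2) count=2: revealed 1 new [(6,2)] -> total=23

Answer: ..#####
..#####
..#####
....###
.....##
.....##
..#....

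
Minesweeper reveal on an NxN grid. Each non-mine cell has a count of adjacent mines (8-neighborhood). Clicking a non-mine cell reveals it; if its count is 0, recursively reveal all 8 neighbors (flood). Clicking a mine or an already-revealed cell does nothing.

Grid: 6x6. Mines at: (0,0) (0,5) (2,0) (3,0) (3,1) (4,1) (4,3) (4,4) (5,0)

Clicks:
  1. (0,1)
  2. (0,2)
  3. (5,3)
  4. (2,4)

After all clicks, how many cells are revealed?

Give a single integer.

Click 1 (0,1) count=1: revealed 1 new [(0,1)] -> total=1
Click 2 (0,2) count=0: revealed 17 new [(0,2) (0,3) (0,4) (1,1) (1,2) (1,3) (1,4) (1,5) (2,1) (2,2) (2,3) (2,4) (2,5) (3,2) (3,3) (3,4) (3,5)] -> total=18
Click 3 (5,3) count=2: revealed 1 new [(5,3)] -> total=19
Click 4 (2,4) count=0: revealed 0 new [(none)] -> total=19

Answer: 19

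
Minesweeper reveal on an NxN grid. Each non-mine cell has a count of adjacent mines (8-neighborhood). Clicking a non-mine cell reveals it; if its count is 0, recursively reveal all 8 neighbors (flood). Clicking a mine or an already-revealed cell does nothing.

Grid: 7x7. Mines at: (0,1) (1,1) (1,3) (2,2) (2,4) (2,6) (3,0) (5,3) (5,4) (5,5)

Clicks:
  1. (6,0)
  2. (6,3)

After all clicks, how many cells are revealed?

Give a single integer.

Click 1 (6,0) count=0: revealed 9 new [(4,0) (4,1) (4,2) (5,0) (5,1) (5,2) (6,0) (6,1) (6,2)] -> total=9
Click 2 (6,3) count=2: revealed 1 new [(6,3)] -> total=10

Answer: 10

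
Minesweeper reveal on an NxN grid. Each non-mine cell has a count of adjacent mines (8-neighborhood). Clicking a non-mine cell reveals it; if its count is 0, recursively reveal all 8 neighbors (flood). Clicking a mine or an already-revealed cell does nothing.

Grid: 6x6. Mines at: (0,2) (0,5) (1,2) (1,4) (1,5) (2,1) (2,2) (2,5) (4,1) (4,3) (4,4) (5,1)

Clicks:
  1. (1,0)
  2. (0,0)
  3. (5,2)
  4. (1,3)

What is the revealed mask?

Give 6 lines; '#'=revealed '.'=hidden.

Click 1 (1,0) count=1: revealed 1 new [(1,0)] -> total=1
Click 2 (0,0) count=0: revealed 3 new [(0,0) (0,1) (1,1)] -> total=4
Click 3 (5,2) count=3: revealed 1 new [(5,2)] -> total=5
Click 4 (1,3) count=4: revealed 1 new [(1,3)] -> total=6

Answer: ##....
##.#..
......
......
......
..#...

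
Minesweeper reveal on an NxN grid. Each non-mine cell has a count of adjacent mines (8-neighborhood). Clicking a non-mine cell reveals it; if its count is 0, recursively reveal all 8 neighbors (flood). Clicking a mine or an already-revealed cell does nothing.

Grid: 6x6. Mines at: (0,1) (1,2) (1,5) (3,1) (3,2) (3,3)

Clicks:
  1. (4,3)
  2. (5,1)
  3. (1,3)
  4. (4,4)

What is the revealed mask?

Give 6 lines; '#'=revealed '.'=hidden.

Click 1 (4,3) count=2: revealed 1 new [(4,3)] -> total=1
Click 2 (5,1) count=0: revealed 15 new [(2,4) (2,5) (3,4) (3,5) (4,0) (4,1) (4,2) (4,4) (4,5) (5,0) (5,1) (5,2) (5,3) (5,4) (5,5)] -> total=16
Click 3 (1,3) count=1: revealed 1 new [(1,3)] -> total=17
Click 4 (4,4) count=1: revealed 0 new [(none)] -> total=17

Answer: ......
...#..
....##
....##
######
######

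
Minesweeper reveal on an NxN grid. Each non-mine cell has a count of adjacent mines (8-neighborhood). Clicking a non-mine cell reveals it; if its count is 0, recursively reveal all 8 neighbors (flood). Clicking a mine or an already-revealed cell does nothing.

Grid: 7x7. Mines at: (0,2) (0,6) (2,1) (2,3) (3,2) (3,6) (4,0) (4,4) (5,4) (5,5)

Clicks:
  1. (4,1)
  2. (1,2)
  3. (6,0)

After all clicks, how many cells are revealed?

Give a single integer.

Click 1 (4,1) count=2: revealed 1 new [(4,1)] -> total=1
Click 2 (1,2) count=3: revealed 1 new [(1,2)] -> total=2
Click 3 (6,0) count=0: revealed 10 new [(4,2) (4,3) (5,0) (5,1) (5,2) (5,3) (6,0) (6,1) (6,2) (6,3)] -> total=12

Answer: 12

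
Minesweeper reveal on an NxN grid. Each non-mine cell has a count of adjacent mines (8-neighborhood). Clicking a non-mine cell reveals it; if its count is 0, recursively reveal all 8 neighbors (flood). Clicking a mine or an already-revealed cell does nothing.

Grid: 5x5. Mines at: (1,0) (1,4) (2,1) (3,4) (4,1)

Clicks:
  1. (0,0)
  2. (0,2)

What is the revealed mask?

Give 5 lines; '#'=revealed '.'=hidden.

Answer: ####.
.###.
.....
.....
.....

Derivation:
Click 1 (0,0) count=1: revealed 1 new [(0,0)] -> total=1
Click 2 (0,2) count=0: revealed 6 new [(0,1) (0,2) (0,3) (1,1) (1,2) (1,3)] -> total=7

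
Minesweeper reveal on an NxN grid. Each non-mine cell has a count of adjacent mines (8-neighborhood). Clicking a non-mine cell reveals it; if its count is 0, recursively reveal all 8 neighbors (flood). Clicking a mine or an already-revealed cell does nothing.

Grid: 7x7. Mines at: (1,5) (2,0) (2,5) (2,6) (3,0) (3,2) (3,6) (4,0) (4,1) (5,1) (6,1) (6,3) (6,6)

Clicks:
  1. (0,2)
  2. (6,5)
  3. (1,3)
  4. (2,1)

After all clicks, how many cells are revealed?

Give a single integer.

Answer: 15

Derivation:
Click 1 (0,2) count=0: revealed 14 new [(0,0) (0,1) (0,2) (0,3) (0,4) (1,0) (1,1) (1,2) (1,3) (1,4) (2,1) (2,2) (2,3) (2,4)] -> total=14
Click 2 (6,5) count=1: revealed 1 new [(6,5)] -> total=15
Click 3 (1,3) count=0: revealed 0 new [(none)] -> total=15
Click 4 (2,1) count=3: revealed 0 new [(none)] -> total=15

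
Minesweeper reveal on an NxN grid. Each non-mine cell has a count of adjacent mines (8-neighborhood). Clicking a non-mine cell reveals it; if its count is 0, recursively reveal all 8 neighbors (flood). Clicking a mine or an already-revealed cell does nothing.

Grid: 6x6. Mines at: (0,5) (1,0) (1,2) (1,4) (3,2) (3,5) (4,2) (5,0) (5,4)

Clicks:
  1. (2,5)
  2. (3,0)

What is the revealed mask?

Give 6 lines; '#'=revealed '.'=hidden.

Answer: ......
......
##...#
##....
##....
......

Derivation:
Click 1 (2,5) count=2: revealed 1 new [(2,5)] -> total=1
Click 2 (3,0) count=0: revealed 6 new [(2,0) (2,1) (3,0) (3,1) (4,0) (4,1)] -> total=7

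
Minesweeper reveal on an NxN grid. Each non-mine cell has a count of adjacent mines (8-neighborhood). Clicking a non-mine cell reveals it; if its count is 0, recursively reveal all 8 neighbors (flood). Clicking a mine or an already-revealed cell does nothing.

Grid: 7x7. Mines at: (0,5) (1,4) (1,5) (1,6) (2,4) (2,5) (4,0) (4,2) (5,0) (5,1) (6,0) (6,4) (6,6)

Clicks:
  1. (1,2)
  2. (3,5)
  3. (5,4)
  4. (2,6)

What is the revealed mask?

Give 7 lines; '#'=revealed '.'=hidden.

Click 1 (1,2) count=0: revealed 16 new [(0,0) (0,1) (0,2) (0,3) (1,0) (1,1) (1,2) (1,3) (2,0) (2,1) (2,2) (2,3) (3,0) (3,1) (3,2) (3,3)] -> total=16
Click 2 (3,5) count=2: revealed 1 new [(3,5)] -> total=17
Click 3 (5,4) count=1: revealed 1 new [(5,4)] -> total=18
Click 4 (2,6) count=3: revealed 1 new [(2,6)] -> total=19

Answer: ####...
####...
####..#
####.#.
.......
....#..
.......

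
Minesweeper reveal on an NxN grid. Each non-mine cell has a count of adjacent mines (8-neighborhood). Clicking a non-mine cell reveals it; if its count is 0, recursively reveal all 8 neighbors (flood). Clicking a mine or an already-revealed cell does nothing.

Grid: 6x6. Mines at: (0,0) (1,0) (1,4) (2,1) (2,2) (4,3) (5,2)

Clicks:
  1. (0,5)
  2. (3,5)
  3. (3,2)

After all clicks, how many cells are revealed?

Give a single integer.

Answer: 10

Derivation:
Click 1 (0,5) count=1: revealed 1 new [(0,5)] -> total=1
Click 2 (3,5) count=0: revealed 8 new [(2,4) (2,5) (3,4) (3,5) (4,4) (4,5) (5,4) (5,5)] -> total=9
Click 3 (3,2) count=3: revealed 1 new [(3,2)] -> total=10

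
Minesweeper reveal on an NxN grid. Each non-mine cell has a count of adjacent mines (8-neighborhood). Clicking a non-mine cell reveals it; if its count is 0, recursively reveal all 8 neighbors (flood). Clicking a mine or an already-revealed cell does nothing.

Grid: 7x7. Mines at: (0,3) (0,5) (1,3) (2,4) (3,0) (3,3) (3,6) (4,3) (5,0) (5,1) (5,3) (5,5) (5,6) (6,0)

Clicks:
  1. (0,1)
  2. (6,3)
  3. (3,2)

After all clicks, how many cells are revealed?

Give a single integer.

Answer: 11

Derivation:
Click 1 (0,1) count=0: revealed 9 new [(0,0) (0,1) (0,2) (1,0) (1,1) (1,2) (2,0) (2,1) (2,2)] -> total=9
Click 2 (6,3) count=1: revealed 1 new [(6,3)] -> total=10
Click 3 (3,2) count=2: revealed 1 new [(3,2)] -> total=11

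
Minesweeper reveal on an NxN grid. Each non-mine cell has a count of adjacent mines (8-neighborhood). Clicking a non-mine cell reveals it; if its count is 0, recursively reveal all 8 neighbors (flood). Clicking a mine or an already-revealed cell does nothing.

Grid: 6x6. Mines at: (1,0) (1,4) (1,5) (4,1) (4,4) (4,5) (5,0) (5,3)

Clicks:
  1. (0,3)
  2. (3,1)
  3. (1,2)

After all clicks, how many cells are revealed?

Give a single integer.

Click 1 (0,3) count=1: revealed 1 new [(0,3)] -> total=1
Click 2 (3,1) count=1: revealed 1 new [(3,1)] -> total=2
Click 3 (1,2) count=0: revealed 10 new [(0,1) (0,2) (1,1) (1,2) (1,3) (2,1) (2,2) (2,3) (3,2) (3,3)] -> total=12

Answer: 12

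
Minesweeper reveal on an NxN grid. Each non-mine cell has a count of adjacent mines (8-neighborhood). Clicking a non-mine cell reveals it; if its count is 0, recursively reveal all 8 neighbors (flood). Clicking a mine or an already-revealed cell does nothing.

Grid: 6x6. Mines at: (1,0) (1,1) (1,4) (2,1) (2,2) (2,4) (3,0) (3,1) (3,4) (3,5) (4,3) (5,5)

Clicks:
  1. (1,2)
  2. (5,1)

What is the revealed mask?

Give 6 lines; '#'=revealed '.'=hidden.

Click 1 (1,2) count=3: revealed 1 new [(1,2)] -> total=1
Click 2 (5,1) count=0: revealed 6 new [(4,0) (4,1) (4,2) (5,0) (5,1) (5,2)] -> total=7

Answer: ......
..#...
......
......
###...
###...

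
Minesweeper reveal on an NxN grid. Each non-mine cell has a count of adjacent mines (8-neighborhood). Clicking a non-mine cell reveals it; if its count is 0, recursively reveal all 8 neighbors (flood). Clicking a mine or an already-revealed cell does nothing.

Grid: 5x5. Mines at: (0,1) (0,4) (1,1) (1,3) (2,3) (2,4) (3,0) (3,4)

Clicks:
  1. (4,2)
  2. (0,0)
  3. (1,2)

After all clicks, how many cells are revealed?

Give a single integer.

Click 1 (4,2) count=0: revealed 6 new [(3,1) (3,2) (3,3) (4,1) (4,2) (4,3)] -> total=6
Click 2 (0,0) count=2: revealed 1 new [(0,0)] -> total=7
Click 3 (1,2) count=4: revealed 1 new [(1,2)] -> total=8

Answer: 8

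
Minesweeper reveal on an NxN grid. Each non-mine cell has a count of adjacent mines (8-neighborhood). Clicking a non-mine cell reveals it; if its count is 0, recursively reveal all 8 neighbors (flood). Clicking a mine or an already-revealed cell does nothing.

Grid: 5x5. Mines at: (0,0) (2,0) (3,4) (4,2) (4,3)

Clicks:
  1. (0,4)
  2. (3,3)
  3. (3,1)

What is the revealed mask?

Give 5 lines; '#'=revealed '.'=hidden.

Click 1 (0,4) count=0: revealed 15 new [(0,1) (0,2) (0,3) (0,4) (1,1) (1,2) (1,3) (1,4) (2,1) (2,2) (2,3) (2,4) (3,1) (3,2) (3,3)] -> total=15
Click 2 (3,3) count=3: revealed 0 new [(none)] -> total=15
Click 3 (3,1) count=2: revealed 0 new [(none)] -> total=15

Answer: .####
.####
.####
.###.
.....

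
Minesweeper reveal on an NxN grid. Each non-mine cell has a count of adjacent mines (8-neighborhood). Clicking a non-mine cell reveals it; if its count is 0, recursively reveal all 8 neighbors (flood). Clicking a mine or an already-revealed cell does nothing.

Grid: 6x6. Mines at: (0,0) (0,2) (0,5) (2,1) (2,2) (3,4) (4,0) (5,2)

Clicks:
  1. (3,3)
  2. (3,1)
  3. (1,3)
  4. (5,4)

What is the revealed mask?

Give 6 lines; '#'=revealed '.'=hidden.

Click 1 (3,3) count=2: revealed 1 new [(3,3)] -> total=1
Click 2 (3,1) count=3: revealed 1 new [(3,1)] -> total=2
Click 3 (1,3) count=2: revealed 1 new [(1,3)] -> total=3
Click 4 (5,4) count=0: revealed 6 new [(4,3) (4,4) (4,5) (5,3) (5,4) (5,5)] -> total=9

Answer: ......
...#..
......
.#.#..
...###
...###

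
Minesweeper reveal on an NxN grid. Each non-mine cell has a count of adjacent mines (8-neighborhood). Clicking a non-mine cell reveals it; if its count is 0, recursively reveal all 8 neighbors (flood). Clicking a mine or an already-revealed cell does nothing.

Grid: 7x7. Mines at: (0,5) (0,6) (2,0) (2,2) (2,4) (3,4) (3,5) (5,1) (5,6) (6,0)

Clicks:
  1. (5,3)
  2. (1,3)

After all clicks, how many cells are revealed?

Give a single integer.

Answer: 13

Derivation:
Click 1 (5,3) count=0: revealed 12 new [(4,2) (4,3) (4,4) (4,5) (5,2) (5,3) (5,4) (5,5) (6,2) (6,3) (6,4) (6,5)] -> total=12
Click 2 (1,3) count=2: revealed 1 new [(1,3)] -> total=13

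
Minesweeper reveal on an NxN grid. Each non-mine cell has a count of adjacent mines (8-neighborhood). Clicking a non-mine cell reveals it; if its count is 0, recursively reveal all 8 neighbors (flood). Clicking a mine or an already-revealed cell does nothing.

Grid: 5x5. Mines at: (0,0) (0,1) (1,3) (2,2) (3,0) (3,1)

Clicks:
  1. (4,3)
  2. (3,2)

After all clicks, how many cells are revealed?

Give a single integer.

Click 1 (4,3) count=0: revealed 8 new [(2,3) (2,4) (3,2) (3,3) (3,4) (4,2) (4,3) (4,4)] -> total=8
Click 2 (3,2) count=2: revealed 0 new [(none)] -> total=8

Answer: 8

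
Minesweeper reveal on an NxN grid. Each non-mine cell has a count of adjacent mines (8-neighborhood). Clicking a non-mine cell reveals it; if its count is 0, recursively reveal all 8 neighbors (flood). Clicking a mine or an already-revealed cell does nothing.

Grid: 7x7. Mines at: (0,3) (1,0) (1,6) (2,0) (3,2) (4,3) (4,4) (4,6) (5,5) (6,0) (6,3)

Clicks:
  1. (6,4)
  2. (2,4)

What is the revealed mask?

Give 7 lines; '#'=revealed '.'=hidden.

Answer: .......
...###.
...###.
...###.
.......
.......
....#..

Derivation:
Click 1 (6,4) count=2: revealed 1 new [(6,4)] -> total=1
Click 2 (2,4) count=0: revealed 9 new [(1,3) (1,4) (1,5) (2,3) (2,4) (2,5) (3,3) (3,4) (3,5)] -> total=10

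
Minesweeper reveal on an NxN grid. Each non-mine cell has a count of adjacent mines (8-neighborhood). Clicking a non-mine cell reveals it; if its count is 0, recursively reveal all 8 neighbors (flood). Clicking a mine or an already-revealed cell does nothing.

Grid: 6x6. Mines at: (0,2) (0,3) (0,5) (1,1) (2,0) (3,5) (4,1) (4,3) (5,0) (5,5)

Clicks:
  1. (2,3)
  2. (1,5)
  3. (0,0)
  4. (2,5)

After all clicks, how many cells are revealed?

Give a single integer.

Answer: 12

Derivation:
Click 1 (2,3) count=0: revealed 9 new [(1,2) (1,3) (1,4) (2,2) (2,3) (2,4) (3,2) (3,3) (3,4)] -> total=9
Click 2 (1,5) count=1: revealed 1 new [(1,5)] -> total=10
Click 3 (0,0) count=1: revealed 1 new [(0,0)] -> total=11
Click 4 (2,5) count=1: revealed 1 new [(2,5)] -> total=12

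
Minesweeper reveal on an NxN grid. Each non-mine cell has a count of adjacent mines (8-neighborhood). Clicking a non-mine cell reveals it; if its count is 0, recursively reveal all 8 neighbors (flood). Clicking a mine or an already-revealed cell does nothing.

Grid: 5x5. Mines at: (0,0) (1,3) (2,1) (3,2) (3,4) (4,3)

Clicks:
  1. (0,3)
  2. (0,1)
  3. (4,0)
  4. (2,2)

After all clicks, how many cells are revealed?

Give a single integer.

Click 1 (0,3) count=1: revealed 1 new [(0,3)] -> total=1
Click 2 (0,1) count=1: revealed 1 new [(0,1)] -> total=2
Click 3 (4,0) count=0: revealed 4 new [(3,0) (3,1) (4,0) (4,1)] -> total=6
Click 4 (2,2) count=3: revealed 1 new [(2,2)] -> total=7

Answer: 7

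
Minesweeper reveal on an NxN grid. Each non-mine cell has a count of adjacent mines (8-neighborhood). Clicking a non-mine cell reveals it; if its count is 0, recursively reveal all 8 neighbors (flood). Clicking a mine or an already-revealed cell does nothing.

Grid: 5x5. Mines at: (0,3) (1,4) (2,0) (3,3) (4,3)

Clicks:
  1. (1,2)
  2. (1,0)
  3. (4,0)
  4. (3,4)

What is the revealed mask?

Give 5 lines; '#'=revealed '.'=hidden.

Click 1 (1,2) count=1: revealed 1 new [(1,2)] -> total=1
Click 2 (1,0) count=1: revealed 1 new [(1,0)] -> total=2
Click 3 (4,0) count=0: revealed 6 new [(3,0) (3,1) (3,2) (4,0) (4,1) (4,2)] -> total=8
Click 4 (3,4) count=2: revealed 1 new [(3,4)] -> total=9

Answer: .....
#.#..
.....
###.#
###..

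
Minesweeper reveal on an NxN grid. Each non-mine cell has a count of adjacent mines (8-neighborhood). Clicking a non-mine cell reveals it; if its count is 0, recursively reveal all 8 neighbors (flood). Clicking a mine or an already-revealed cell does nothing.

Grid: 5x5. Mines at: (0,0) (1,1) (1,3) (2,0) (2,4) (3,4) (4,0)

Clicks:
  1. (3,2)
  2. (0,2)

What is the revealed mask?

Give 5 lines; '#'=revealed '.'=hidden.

Answer: ..#..
.....
.###.
.###.
.###.

Derivation:
Click 1 (3,2) count=0: revealed 9 new [(2,1) (2,2) (2,3) (3,1) (3,2) (3,3) (4,1) (4,2) (4,3)] -> total=9
Click 2 (0,2) count=2: revealed 1 new [(0,2)] -> total=10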